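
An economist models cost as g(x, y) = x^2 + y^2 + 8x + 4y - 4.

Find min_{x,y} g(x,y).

g(x,y) separates as P(x) + Q(y) − 4, so its minimum is min P + min Q − 4.
P'(x) = 2x + 8 vanishes at x ∈ {-4}; Q'(y) = 2y + 4 vanishes at y ∈ {-2}.
Local minima of P (where P''>0): P(-4)=-16. Local minima of Q: Q(-2)=-4.
So the global minimum of g is P(-4) + Q(-2) − 4 = -16 − 4 − 4 = -24, attained at (-4, -2).

-24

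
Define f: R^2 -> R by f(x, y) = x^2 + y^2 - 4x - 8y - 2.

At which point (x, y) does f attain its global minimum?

(2, 4)

f(x,y) separates as P(x) + Q(y) − 2, so its minimum is min P + min Q − 2.
P'(x) = 2x - 4 vanishes at x ∈ {2}; Q'(y) = 2y - 8 vanishes at y ∈ {4}.
Local minima of P (where P''>0): P(2)=-4. Local minima of Q: Q(4)=-16.
So the global minimum of f is P(2) + Q(4) − 2 = -4 − 16 − 2 = -22, attained at (2, 4).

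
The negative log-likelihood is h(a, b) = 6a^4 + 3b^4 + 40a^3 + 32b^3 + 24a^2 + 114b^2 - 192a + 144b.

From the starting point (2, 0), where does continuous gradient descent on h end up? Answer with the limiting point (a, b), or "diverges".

h is separable, so gradient descent decouples: a follows -∂h/∂a, b follows -∂h/∂b.
∂h/∂a = 24(a - 1)(a + 2)(a + 4); at a=2 this is 576, so a decreases.
∂h/∂b = 12(b + 1)(b + 3)(b + 4); at b=0 this is 144, so b decreases.
a converges to its nearest critical value 1 (a local min of the a-part); b converges to -1. The iterate converges to (1, -1).

(1, -1)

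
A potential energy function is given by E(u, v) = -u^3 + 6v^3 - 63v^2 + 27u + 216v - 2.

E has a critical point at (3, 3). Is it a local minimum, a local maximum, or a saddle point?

local maximum

The mixed partial ∂²E/∂u∂v is 0, so the Hessian at any point is diag(E_uu, E_vv) = diag(-6u, 18(2v - 7)).
At (3, 3): H = diag(-18, -18).
Both eigenvalues are negative, so H is negative definite: a local maximum.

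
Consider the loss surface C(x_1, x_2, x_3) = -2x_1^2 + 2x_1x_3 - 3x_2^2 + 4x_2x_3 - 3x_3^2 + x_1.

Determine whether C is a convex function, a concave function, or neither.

C is quadratic, so its Hessian is the constant matrix H = [[-4, 0, 2], [0, -6, 4], [2, 4, -6]].
Leading principal minors: -4, 24, -56.
Signs alternate −, +, − ⇒ H ≺ 0 ⇒ concave.

concave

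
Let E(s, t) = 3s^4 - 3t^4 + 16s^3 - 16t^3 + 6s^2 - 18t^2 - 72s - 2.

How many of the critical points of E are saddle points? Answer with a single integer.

E separates as a function of s plus a function of t, so ∇E=0 decouples.
∂E/∂s = 12(s - 1)(s + 2)(s + 3) = 0 at s ∈ {-3, -2, 1}; ∂E/∂t = -12t(t + 1)(t + 3) = 0 at t ∈ {-3, -1, 0}.
The Hessian is diagonal: diag(E_ss, E_tt). Second derivatives: E_ss(-3)=48, E_ss(-2)=-36, E_ss(1)=144; E_tt(-3)=-72, E_tt(-1)=24, E_tt(0)=-36.
Saddle points occur where the two diagonal entries have opposite signs: (-3, -3), (-3, 0), (-2, -1), (1, -3), (1, 0). Count: 5.

5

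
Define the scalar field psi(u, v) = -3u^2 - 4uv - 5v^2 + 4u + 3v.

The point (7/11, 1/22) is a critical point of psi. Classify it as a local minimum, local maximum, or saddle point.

local maximum

The Hessian of psi is constant: H = [[-6, -4], [-4, -10]].
det(H) = (-6)·(-10) − (-4)² = 44.
det(H) > 0 and tr(H) = -16 < 0, so H is negative definite and the point is a local maximum.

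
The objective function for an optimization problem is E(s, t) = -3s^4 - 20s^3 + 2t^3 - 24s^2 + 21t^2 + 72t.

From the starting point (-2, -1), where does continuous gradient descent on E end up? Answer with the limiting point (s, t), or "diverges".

E is separable, so gradient descent decouples: s follows -∂E/∂s, t follows -∂E/∂t.
∂E/∂s = -12s(s + 1)(s + 4); at s=-2 this is -48, so s increases.
∂E/∂t = 6(t + 3)(t + 4); at t=-1 this is 36, so t decreases.
s converges to its nearest critical value -1 (a local min of the s-part); t converges to -3. The iterate converges to (-1, -3).

(-1, -3)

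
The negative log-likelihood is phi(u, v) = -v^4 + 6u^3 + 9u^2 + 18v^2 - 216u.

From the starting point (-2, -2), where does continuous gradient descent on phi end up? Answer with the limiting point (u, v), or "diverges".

(3, 0)

phi is separable, so gradient descent decouples: u follows -∂phi/∂u, v follows -∂phi/∂v.
∂phi/∂u = 18(u - 3)(u + 4); at u=-2 this is -180, so u increases.
∂phi/∂v = -4v(v - 3)(v + 3); at v=-2 this is -40, so v increases.
u converges to its nearest critical value 3 (a local min of the u-part); v converges to 0. The iterate converges to (3, 0).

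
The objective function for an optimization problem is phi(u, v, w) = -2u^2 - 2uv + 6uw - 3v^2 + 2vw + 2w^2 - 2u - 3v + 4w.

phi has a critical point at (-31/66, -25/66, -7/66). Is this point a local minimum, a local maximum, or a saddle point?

The Hessian is constant: H = [[-4, -2, 6], [-2, -6, 2], [6, 2, 4]].
Leading principal minors: Δ₁ = -4, Δ₂ = 20, Δ₃ = 264.
The minors fit neither the all-positive nor the alternating-sign pattern, so H is indefinite: a saddle point.

saddle point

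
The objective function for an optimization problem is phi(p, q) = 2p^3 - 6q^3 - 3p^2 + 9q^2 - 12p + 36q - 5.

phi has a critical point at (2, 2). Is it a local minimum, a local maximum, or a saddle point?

The mixed partial ∂²phi/∂p∂q is 0, so the Hessian at any point is diag(phi_pp, phi_qq) = diag(6(2p - 1), 18(-2q + 1)).
At (2, 2): H = diag(18, -54).
The eigenvalues have opposite signs, so H is indefinite: a saddle point.

saddle point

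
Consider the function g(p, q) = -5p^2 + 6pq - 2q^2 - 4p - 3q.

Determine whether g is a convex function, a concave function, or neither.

concave

g is quadratic, so its Hessian is the constant matrix H = [[-10, 6], [6, -4]].
det(H) = 4, tr(H) = -14.
det(H) > 0 and tr(H) < 0, so H is negative definite everywhere: concave.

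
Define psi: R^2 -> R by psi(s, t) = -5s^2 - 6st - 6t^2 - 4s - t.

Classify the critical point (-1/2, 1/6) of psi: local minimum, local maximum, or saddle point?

The Hessian of psi is constant: H = [[-10, -6], [-6, -12]].
det(H) = (-10)·(-12) − (-6)² = 84.
det(H) > 0 and tr(H) = -22 < 0, so H is negative definite and the point is a local maximum.

local maximum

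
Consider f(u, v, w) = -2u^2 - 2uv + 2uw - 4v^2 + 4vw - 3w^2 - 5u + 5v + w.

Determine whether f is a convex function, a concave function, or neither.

f is quadratic, so its Hessian is the constant matrix H = [[-4, -2, 2], [-2, -8, 4], [2, 4, -6]].
Leading principal minors: -4, 28, -104.
Signs alternate −, +, − ⇒ H ≺ 0 ⇒ concave.

concave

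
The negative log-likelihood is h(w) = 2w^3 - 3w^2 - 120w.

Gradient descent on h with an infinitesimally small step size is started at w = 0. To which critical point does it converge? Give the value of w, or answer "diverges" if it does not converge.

h'(w) = 6(w - 5)(w + 4), so h'(0) = -120.
Gradient descent moves in the -h' direction, i.e. w is increasing.
The nearest critical point in that direction is w = 5, where h'' = 54 > 0 (a local minimum). The iterate converges there.

5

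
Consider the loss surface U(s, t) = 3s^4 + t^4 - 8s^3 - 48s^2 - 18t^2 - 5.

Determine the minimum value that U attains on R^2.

-598

U(s,t) separates as P(s) + Q(t) − 5, so its minimum is min P + min Q − 5.
P'(s) = 12s(s - 4)(s + 2) vanishes at s ∈ {-2, 0, 4}; Q'(t) = 4t(t - 3)(t + 3) vanishes at t ∈ {-3, 0, 3}.
Local minima of P (where P''>0): P(-2)=-80, P(4)=-512. Local minima of Q: Q(-3)=-81, Q(3)=-81.
So the global minimum of U is P(4) + Q(-3) − 5 = -512 − 81 − 5 = -598, attained at (4, -3).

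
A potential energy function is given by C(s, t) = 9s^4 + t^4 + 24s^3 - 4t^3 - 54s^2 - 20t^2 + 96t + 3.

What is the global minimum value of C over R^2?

C(s,t) separates as P(s) + Q(t) + 3, so its minimum is min P + min Q + 3.
P'(s) = 36s(s - 1)(s + 3) vanishes at s ∈ {-3, 0, 1}; Q'(t) = 4(t - 4)(t - 2)(t + 3) vanishes at t ∈ {-3, 2, 4}.
Local minima of P (where P''>0): P(-3)=-405, P(1)=-21. Local minima of Q: Q(-3)=-279, Q(4)=64.
So the global minimum of C is P(-3) + Q(-3) + 3 = -405 − 279 + 3 = -681, attained at (-3, -3).

-681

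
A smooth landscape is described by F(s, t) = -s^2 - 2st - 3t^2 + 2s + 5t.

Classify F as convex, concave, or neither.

concave

F is quadratic, so its Hessian is the constant matrix H = [[-2, -2], [-2, -6]].
det(H) = 8, tr(H) = -8.
det(H) > 0 and tr(H) < 0, so H is negative definite everywhere: concave.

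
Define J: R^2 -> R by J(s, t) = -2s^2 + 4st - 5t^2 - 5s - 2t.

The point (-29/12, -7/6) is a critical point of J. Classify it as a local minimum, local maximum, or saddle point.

local maximum

The Hessian of J is constant: H = [[-4, 4], [4, -10]].
det(H) = (-4)·(-10) − 4² = 24.
det(H) > 0 and tr(H) = -14 < 0, so H is negative definite and the point is a local maximum.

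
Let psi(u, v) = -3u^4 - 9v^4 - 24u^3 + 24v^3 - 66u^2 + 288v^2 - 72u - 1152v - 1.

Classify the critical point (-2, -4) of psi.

The mixed partial ∂²psi/∂u∂v is 0, so the Hessian at any point is diag(psi_uu, psi_vv) = diag(-12(3u^2 + 12u + 11), 36(-3v^2 + 4v + 16)).
At (-2, -4): H = diag(12, -1728).
The eigenvalues have opposite signs, so H is indefinite: a saddle point.

saddle point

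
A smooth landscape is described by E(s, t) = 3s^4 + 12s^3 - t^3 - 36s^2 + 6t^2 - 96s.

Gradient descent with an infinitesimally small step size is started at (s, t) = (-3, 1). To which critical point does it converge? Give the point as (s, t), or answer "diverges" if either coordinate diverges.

E is separable, so gradient descent decouples: s follows -∂E/∂s, t follows -∂E/∂t.
∂E/∂s = 12(s - 2)(s + 1)(s + 4); at s=-3 this is 120, so s decreases.
∂E/∂t = -3t(t - 4); at t=1 this is 9, so t decreases.
s converges to its nearest critical value -4 (a local min of the s-part); t converges to 0. The iterate converges to (-4, 0).

(-4, 0)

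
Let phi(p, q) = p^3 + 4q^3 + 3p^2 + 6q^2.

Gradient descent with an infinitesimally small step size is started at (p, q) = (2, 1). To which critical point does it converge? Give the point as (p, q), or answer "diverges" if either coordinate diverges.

phi is separable, so gradient descent decouples: p follows -∂phi/∂p, q follows -∂phi/∂q.
∂phi/∂p = 3p(p + 2); at p=2 this is 24, so p decreases.
∂phi/∂q = 12q(q + 1); at q=1 this is 24, so q decreases.
p converges to its nearest critical value 0 (a local min of the p-part); q converges to 0. The iterate converges to (0, 0).

(0, 0)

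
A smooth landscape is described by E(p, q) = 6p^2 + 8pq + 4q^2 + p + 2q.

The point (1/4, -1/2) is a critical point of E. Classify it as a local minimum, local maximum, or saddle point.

local minimum

The Hessian of E is constant: H = [[12, 8], [8, 8]].
det(H) = 12·8 − 8² = 32.
det(H) > 0 and tr(H) = 20 > 0, so H is positive definite and the point is a local minimum.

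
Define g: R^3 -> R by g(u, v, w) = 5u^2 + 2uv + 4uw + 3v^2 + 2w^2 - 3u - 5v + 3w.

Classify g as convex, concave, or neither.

g is quadratic, so its Hessian is the constant matrix H = [[10, 2, 4], [2, 6, 0], [4, 0, 4]].
Leading principal minors: 10, 56, 128.
All positive ⇒ H ≻ 0 ⇒ convex.

convex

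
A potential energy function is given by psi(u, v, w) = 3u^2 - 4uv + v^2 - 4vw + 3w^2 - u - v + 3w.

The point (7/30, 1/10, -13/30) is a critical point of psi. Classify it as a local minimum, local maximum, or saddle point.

saddle point

The Hessian is constant: H = [[6, -4, 0], [-4, 2, -4], [0, -4, 6]].
Leading principal minors: Δ₁ = 6, Δ₂ = -4, Δ₃ = -120.
The minors fit neither the all-positive nor the alternating-sign pattern, so H is indefinite: a saddle point.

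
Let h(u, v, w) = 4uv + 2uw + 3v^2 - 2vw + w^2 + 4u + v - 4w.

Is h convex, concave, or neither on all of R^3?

neither

h is quadratic, so its Hessian is the constant matrix H = [[0, 4, 2], [4, 6, -2], [2, -2, 2]].
Leading principal minors: 0, -16, -88.
Neither pattern holds ⇒ H is indefinite ⇒ neither convex nor concave.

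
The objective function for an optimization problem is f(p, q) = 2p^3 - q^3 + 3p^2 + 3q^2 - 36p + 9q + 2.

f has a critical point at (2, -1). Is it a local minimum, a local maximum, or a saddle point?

local minimum

The mixed partial ∂²f/∂p∂q is 0, so the Hessian at any point is diag(f_pp, f_qq) = diag(6(2p + 1), 6(-q + 1)).
At (2, -1): H = diag(30, 12).
Both eigenvalues are positive, so H is positive definite: a local minimum.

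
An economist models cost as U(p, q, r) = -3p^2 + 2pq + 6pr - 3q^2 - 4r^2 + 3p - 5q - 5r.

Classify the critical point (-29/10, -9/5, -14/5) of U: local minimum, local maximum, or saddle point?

The Hessian is constant: H = [[-6, 2, 6], [2, -6, 0], [6, 0, -8]].
Leading principal minors: Δ₁ = -6, Δ₂ = 32, Δ₃ = -40.
The minors alternate sign starting negative (−, +, −), so H is negative definite: a local maximum.

local maximum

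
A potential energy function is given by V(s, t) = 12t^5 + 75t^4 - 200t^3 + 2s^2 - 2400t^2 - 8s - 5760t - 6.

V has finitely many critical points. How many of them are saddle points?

V separates as a function of s plus a function of t, so ∇V=0 decouples.
∂V/∂s = 4(s - 2) = 0 at s ∈ {2}; ∂V/∂t = 60(t - 4)(t + 2)(t + 3)(t + 4) = 0 at t ∈ {-4, -3, -2, 4}.
The Hessian is diagonal: diag(V_ss, V_tt). Second derivatives: V_ss(2)=4; V_tt(-4)=-960, V_tt(-3)=420, V_tt(-2)=-720, V_tt(4)=20160.
Saddle points occur where the two diagonal entries have opposite signs: (2, -4), (2, -2). Count: 2.

2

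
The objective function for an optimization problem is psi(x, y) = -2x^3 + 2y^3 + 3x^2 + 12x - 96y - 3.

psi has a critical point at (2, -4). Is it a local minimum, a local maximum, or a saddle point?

local maximum

The mixed partial ∂²psi/∂x∂y is 0, so the Hessian at any point is diag(psi_xx, psi_yy) = diag(6(-2x + 1), 12y).
At (2, -4): H = diag(-18, -48).
Both eigenvalues are negative, so H is negative definite: a local maximum.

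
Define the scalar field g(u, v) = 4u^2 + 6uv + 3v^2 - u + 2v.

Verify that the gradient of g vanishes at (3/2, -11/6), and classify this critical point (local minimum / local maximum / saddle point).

local minimum

∇g = (8u + 6v - 1, 6u + 6v + 2); substituting (3/2, -11/6) gives ∇g = (0, 0), so (3/2, -11/6) is indeed a critical point.
The Hessian of g is constant: H = [[8, 6], [6, 6]].
det(H) = 8·6 − 6² = 12.
det(H) > 0 and tr(H) = 14 > 0, so H is positive definite and the point is a local minimum.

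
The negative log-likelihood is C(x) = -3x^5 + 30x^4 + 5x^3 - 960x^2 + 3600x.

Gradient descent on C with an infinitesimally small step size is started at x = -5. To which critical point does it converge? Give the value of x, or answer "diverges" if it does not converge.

-4

C'(x) = -15(x - 5)(x - 4)(x - 3)(x + 4), so C'(-5) = -10800.
Gradient descent moves in the -C' direction, i.e. x is increasing.
The nearest critical point in that direction is x = -4, where C'' = 7560 > 0 (a local minimum). The iterate converges there.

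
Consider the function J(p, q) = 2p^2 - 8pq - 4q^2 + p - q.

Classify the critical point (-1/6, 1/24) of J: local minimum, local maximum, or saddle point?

saddle point

The Hessian of J is constant: H = [[4, -8], [-8, -8]].
det(H) = 4·(-8) − (-8)² = -96.
Since det(H) < 0, H is indefinite and the critical point is a saddle point.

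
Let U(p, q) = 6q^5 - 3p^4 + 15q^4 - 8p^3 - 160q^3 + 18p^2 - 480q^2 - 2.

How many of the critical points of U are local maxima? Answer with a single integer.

U separates as a function of p plus a function of q, so ∇U=0 decouples.
∂U/∂p = -12p(p - 1)(p + 3) = 0 at p ∈ {-3, 0, 1}; ∂U/∂q = 30q(q - 4)(q + 2)(q + 4) = 0 at q ∈ {-4, -2, 0, 4}.
The Hessian is diagonal: diag(U_pp, U_qq). Second derivatives: U_pp(-3)=-144, U_pp(0)=36, U_pp(1)=-48; U_qq(-4)=-1920, U_qq(-2)=720, U_qq(0)=-960, U_qq(4)=5760.
Local maxima occur where both diagonal entries negative: (-3, -4), (-3, 0), (1, -4), (1, 0). Count: 4.

4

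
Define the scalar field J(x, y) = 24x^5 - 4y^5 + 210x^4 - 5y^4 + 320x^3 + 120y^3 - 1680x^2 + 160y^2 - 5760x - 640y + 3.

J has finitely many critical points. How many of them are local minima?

4

J separates as a function of x plus a function of y, so ∇J=0 decouples.
∂J/∂x = 120(x - 2)(x + 2)(x + 3)(x + 4) = 0 at x ∈ {-4, -3, -2, 2}; ∂J/∂y = -20(y - 4)(y - 1)(y + 2)(y + 4) = 0 at y ∈ {-4, -2, 1, 4}.
The Hessian is diagonal: diag(J_xx, J_yy). Second derivatives: J_xx(-4)=-1440, J_xx(-3)=600, J_xx(-2)=-960, J_xx(2)=14400; J_yy(-4)=1600, J_yy(-2)=-720, J_yy(1)=900, J_yy(4)=-2880.
Local minima occur where both diagonal entries positive: (-3, -4), (-3, 1), (2, -4), (2, 1). Count: 4.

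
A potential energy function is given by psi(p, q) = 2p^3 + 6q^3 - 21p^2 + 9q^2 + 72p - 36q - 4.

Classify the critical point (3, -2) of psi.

The mixed partial ∂²psi/∂p∂q is 0, so the Hessian at any point is diag(psi_pp, psi_qq) = diag(6(2p - 7), 18(2q + 1)).
At (3, -2): H = diag(-6, -54).
Both eigenvalues are negative, so H is negative definite: a local maximum.

local maximum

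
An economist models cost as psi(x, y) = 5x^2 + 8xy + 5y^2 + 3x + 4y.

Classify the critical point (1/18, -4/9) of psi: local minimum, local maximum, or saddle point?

local minimum

The Hessian of psi is constant: H = [[10, 8], [8, 10]].
det(H) = 10·10 − 8² = 36.
det(H) > 0 and tr(H) = 20 > 0, so H is positive definite and the point is a local minimum.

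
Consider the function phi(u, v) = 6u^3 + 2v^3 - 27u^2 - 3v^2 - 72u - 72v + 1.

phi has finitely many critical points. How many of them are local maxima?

1

phi separates as a function of u plus a function of v, so ∇phi=0 decouples.
∂phi/∂u = 18(u - 4)(u + 1) = 0 at u ∈ {-1, 4}; ∂phi/∂v = 6(v - 4)(v + 3) = 0 at v ∈ {-3, 4}.
The Hessian is diagonal: diag(phi_uu, phi_vv). Second derivatives: phi_uu(-1)=-90, phi_uu(4)=90; phi_vv(-3)=-42, phi_vv(4)=42.
Local maxima occur where both diagonal entries negative: (-1, -3). Count: 1.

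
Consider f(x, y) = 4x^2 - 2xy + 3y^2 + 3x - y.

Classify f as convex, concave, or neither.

convex

f is quadratic, so its Hessian is the constant matrix H = [[8, -2], [-2, 6]].
det(H) = 44, tr(H) = 14.
det(H) > 0 and tr(H) > 0, so H is positive definite everywhere: convex.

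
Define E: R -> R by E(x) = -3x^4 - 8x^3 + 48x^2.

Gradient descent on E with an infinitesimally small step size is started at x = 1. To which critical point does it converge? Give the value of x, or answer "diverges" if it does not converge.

E'(x) = -12x(x - 2)(x + 4), so E'(1) = 60.
Gradient descent moves in the -E' direction, i.e. x is decreasing.
The nearest critical point in that direction is x = 0, where E'' = 96 > 0 (a local minimum). The iterate converges there.

0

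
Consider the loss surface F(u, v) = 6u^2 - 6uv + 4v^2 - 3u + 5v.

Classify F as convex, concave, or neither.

F is quadratic, so its Hessian is the constant matrix H = [[12, -6], [-6, 8]].
det(H) = 60, tr(H) = 20.
det(H) > 0 and tr(H) > 0, so H is positive definite everywhere: convex.

convex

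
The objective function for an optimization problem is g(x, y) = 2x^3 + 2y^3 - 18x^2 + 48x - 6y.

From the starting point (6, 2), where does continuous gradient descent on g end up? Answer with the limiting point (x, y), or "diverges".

g is separable, so gradient descent decouples: x follows -∂g/∂x, y follows -∂g/∂y.
∂g/∂x = 6(x - 4)(x - 2); at x=6 this is 48, so x decreases.
∂g/∂y = 6(y - 1)(y + 1); at y=2 this is 18, so y decreases.
x converges to its nearest critical value 4 (a local min of the x-part); y converges to 1. The iterate converges to (4, 1).

(4, 1)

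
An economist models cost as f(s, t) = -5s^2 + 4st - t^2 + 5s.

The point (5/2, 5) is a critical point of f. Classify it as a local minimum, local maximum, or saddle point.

The Hessian of f is constant: H = [[-10, 4], [4, -2]].
det(H) = (-10)·(-2) − 4² = 4.
det(H) > 0 and tr(H) = -12 < 0, so H is negative definite and the point is a local maximum.

local maximum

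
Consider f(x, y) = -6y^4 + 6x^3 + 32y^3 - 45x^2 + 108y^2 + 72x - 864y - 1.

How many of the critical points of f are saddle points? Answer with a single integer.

3

f separates as a function of x plus a function of y, so ∇f=0 decouples.
∂f/∂x = 18(x - 4)(x - 1) = 0 at x ∈ {1, 4}; ∂f/∂y = -24(y - 4)(y - 3)(y + 3) = 0 at y ∈ {-3, 3, 4}.
The Hessian is diagonal: diag(f_xx, f_yy). Second derivatives: f_xx(1)=-54, f_xx(4)=54; f_yy(-3)=-1008, f_yy(3)=144, f_yy(4)=-168.
Saddle points occur where the two diagonal entries have opposite signs: (1, 3), (4, -3), (4, 4). Count: 3.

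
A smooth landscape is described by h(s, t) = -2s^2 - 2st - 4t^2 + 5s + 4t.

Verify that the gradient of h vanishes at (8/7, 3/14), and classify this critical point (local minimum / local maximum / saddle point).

∇h = (-4s - 2t + 5, -2s - 8t + 4); substituting (8/7, 3/14) gives ∇h = (0, 0), so (8/7, 3/14) is indeed a critical point.
The Hessian of h is constant: H = [[-4, -2], [-2, -8]].
det(H) = (-4)·(-8) − (-2)² = 28.
det(H) > 0 and tr(H) = -12 < 0, so H is negative definite and the point is a local maximum.

local maximum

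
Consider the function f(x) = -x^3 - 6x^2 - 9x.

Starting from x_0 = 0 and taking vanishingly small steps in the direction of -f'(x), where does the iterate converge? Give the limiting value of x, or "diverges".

diverges

f'(x) = -3(x + 1)(x + 3), so f'(0) = -9.
Gradient descent moves in the -f' direction, i.e. x is increasing.
There is no critical point above x=0, and f' keeps the same sign, so the iterate runs off to +∞.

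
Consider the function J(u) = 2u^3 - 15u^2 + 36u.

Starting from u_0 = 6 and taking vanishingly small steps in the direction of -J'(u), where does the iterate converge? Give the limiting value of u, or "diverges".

3

J'(u) = 6(u - 3)(u - 2), so J'(6) = 72.
Gradient descent moves in the -J' direction, i.e. u is decreasing.
The nearest critical point in that direction is u = 3, where J'' = 6 > 0 (a local minimum). The iterate converges there.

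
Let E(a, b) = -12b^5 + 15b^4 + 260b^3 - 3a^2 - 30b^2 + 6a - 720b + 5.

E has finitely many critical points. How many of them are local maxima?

E separates as a function of a plus a function of b, so ∇E=0 decouples.
∂E/∂a = -6(a - 1) = 0 at a ∈ {1}; ∂E/∂b = -60(b - 4)(b - 1)(b + 1)(b + 3) = 0 at b ∈ {-3, -1, 1, 4}.
The Hessian is diagonal: diag(E_aa, E_bb). Second derivatives: E_aa(1)=-6; E_bb(-3)=3360, E_bb(-1)=-1200, E_bb(1)=1440, E_bb(4)=-6300.
Local maxima occur where both diagonal entries negative: (1, -1), (1, 4). Count: 2.

2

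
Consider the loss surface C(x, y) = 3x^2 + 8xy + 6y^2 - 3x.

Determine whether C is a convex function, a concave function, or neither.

C is quadratic, so its Hessian is the constant matrix H = [[6, 8], [8, 12]].
det(H) = 8, tr(H) = 18.
det(H) > 0 and tr(H) > 0, so H is positive definite everywhere: convex.

convex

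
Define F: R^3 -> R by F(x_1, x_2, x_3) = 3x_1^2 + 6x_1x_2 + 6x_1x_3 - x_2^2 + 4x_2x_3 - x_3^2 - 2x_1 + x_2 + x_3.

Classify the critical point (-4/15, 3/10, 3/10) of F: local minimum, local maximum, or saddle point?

saddle point

The Hessian is constant: H = [[6, 6, 6], [6, -2, 4], [6, 4, -2]].
Leading principal minors: Δ₁ = 6, Δ₂ = -48, Δ₃ = 360.
The minors fit neither the all-positive nor the alternating-sign pattern, so H is indefinite: a saddle point.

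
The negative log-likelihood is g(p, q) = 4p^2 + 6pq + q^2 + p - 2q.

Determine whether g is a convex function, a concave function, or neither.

neither

g is quadratic, so its Hessian is the constant matrix H = [[8, 6], [6, 2]].
det(H) = -20, tr(H) = 10.
det(H) < 0, so H is indefinite: neither convex nor concave.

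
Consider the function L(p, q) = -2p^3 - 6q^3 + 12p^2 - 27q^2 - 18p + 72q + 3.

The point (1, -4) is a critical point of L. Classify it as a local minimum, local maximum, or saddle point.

The mixed partial ∂²L/∂p∂q is 0, so the Hessian at any point is diag(L_pp, L_qq) = diag(12(-p + 2), -18(2q + 3)).
At (1, -4): H = diag(12, 90).
Both eigenvalues are positive, so H is positive definite: a local minimum.

local minimum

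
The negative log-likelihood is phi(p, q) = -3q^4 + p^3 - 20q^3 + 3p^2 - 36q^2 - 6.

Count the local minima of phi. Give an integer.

phi separates as a function of p plus a function of q, so ∇phi=0 decouples.
∂phi/∂p = 3p(p + 2) = 0 at p ∈ {-2, 0}; ∂phi/∂q = -12q(q + 2)(q + 3) = 0 at q ∈ {-3, -2, 0}.
The Hessian is diagonal: diag(phi_pp, phi_qq). Second derivatives: phi_pp(-2)=-6, phi_pp(0)=6; phi_qq(-3)=-36, phi_qq(-2)=24, phi_qq(0)=-72.
Local minima occur where both diagonal entries positive: (0, -2). Count: 1.

1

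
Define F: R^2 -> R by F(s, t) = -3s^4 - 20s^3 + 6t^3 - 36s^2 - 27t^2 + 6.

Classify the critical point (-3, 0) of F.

local maximum

The mixed partial ∂²F/∂s∂t is 0, so the Hessian at any point is diag(F_ss, F_tt) = diag(-12(3s^2 + 10s + 6), 18(2t - 3)).
At (-3, 0): H = diag(-36, -54).
Both eigenvalues are negative, so H is negative definite: a local maximum.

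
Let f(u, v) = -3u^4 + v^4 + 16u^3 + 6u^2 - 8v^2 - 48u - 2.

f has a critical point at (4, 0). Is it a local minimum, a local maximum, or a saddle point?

local maximum

The mixed partial ∂²f/∂u∂v is 0, so the Hessian at any point is diag(f_uu, f_vv) = diag(12(-3u^2 + 8u + 1), 4(3v^2 - 4)).
At (4, 0): H = diag(-180, -16).
Both eigenvalues are negative, so H is negative definite: a local maximum.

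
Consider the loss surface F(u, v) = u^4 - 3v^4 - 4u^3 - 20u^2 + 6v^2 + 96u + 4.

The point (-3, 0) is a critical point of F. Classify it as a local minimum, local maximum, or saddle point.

local minimum

The mixed partial ∂²F/∂u∂v is 0, so the Hessian at any point is diag(F_uu, F_vv) = diag(4(3u^2 - 6u - 10), 12(-3v^2 + 1)).
At (-3, 0): H = diag(140, 12).
Both eigenvalues are positive, so H is positive definite: a local minimum.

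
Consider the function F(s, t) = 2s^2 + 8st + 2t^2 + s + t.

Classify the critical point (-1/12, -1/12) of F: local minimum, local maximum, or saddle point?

saddle point

The Hessian of F is constant: H = [[4, 8], [8, 4]].
det(H) = 4·4 − 8² = -48.
Since det(H) < 0, H is indefinite and the critical point is a saddle point.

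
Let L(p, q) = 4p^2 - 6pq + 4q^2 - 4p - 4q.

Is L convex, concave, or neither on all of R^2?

convex

L is quadratic, so its Hessian is the constant matrix H = [[8, -6], [-6, 8]].
det(H) = 28, tr(H) = 16.
det(H) > 0 and tr(H) > 0, so H is positive definite everywhere: convex.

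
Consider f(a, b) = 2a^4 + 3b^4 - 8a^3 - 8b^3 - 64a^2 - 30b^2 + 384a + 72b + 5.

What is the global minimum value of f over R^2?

f(a,b) separates as P(a) + Q(b) + 5, so its minimum is min P + min Q + 5.
P'(a) = 8(a - 4)(a - 3)(a + 4) vanishes at a ∈ {-4, 3, 4}; Q'(b) = 12(b - 3)(b - 1)(b + 2) vanishes at b ∈ {-2, 1, 3}.
Local minima of P (where P''>0): P(-4)=-1536, P(4)=512. Local minima of Q: Q(-2)=-152, Q(3)=-27.
So the global minimum of f is P(-4) + Q(-2) + 5 = -1536 − 152 + 5 = -1683, attained at (-4, -2).

-1683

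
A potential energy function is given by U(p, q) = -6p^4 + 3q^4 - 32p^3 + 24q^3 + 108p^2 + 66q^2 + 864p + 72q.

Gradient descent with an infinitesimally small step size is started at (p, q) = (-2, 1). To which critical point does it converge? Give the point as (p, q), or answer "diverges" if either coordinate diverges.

(-3, -1)

U is separable, so gradient descent decouples: p follows -∂U/∂p, q follows -∂U/∂q.
∂U/∂p = -24(p - 3)(p + 3)(p + 4); at p=-2 this is 240, so p decreases.
∂U/∂q = 12(q + 1)(q + 2)(q + 3); at q=1 this is 288, so q decreases.
p converges to its nearest critical value -3 (a local min of the p-part); q converges to -1. The iterate converges to (-3, -1).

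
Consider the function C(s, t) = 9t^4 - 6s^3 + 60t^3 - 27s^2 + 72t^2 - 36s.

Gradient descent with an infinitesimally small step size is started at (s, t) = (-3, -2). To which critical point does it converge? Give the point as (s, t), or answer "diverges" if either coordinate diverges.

C is separable, so gradient descent decouples: s follows -∂C/∂s, t follows -∂C/∂t.
∂C/∂s = -18(s + 1)(s + 2); at s=-3 this is -36, so s increases.
∂C/∂t = 36t(t + 1)(t + 4); at t=-2 this is 144, so t decreases.
s converges to its nearest critical value -2 (a local min of the s-part); t converges to -4. The iterate converges to (-2, -4).

(-2, -4)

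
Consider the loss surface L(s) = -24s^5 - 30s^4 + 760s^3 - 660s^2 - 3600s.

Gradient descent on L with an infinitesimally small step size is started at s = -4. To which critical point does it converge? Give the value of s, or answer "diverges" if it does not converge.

-5

L'(s) = -120(s - 3)(s - 2)(s + 1)(s + 5), so L'(-4) = 15120.
Gradient descent moves in the -L' direction, i.e. s is decreasing.
The nearest critical point in that direction is s = -5, where L'' = 26880 > 0 (a local minimum). The iterate converges there.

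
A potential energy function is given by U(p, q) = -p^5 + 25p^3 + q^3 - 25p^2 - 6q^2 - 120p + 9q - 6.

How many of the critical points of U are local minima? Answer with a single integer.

U separates as a function of p plus a function of q, so ∇U=0 decouples.
∂U/∂p = -5(p - 3)(p - 2)(p + 1)(p + 4) = 0 at p ∈ {-4, -1, 2, 3}; ∂U/∂q = 3(q - 3)(q - 1) = 0 at q ∈ {1, 3}.
The Hessian is diagonal: diag(U_pp, U_qq). Second derivatives: U_pp(-4)=630, U_pp(-1)=-180, U_pp(2)=90, U_pp(3)=-140; U_qq(1)=-6, U_qq(3)=6.
Local minima occur where both diagonal entries positive: (-4, 3), (2, 3). Count: 2.

2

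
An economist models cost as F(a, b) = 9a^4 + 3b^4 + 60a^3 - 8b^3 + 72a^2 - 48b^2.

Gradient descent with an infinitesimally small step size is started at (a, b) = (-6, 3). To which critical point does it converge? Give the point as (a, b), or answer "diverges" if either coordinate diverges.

(-4, 4)

F is separable, so gradient descent decouples: a follows -∂F/∂a, b follows -∂F/∂b.
∂F/∂a = 36a(a + 1)(a + 4); at a=-6 this is -2160, so a increases.
∂F/∂b = 12b(b - 4)(b + 2); at b=3 this is -180, so b increases.
a converges to its nearest critical value -4 (a local min of the a-part); b converges to 4. The iterate converges to (-4, 4).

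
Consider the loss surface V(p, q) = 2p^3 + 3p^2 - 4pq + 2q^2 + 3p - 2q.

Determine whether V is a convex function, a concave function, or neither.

The term 2p^3 is cubic, so the Hessian is not constant.
∂²V/∂p² = 12p + 6, which takes both signs as p varies (negative for sufficiently negative p). A diagonal entry of the Hessian changing sign means the Hessian is neither positive- nor negative-semidefinite on all of R^2.

neither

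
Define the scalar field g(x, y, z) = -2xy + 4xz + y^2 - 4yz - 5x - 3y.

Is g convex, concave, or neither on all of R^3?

g is quadratic, so its Hessian is the constant matrix H = [[0, -2, 4], [-2, 2, -4], [4, -4, 0]].
Leading principal minors: 0, -4, 32.
Neither pattern holds ⇒ H is indefinite ⇒ neither convex nor concave.

neither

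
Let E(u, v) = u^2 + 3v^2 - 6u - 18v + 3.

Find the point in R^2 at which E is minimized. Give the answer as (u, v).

(3, 3)

E(u,v) separates as P(u) + Q(v) + 3, so its minimum is min P + min Q + 3.
P'(u) = 2u - 6 vanishes at u ∈ {3}; Q'(v) = 6v - 18 vanishes at v ∈ {3}.
Local minima of P (where P''>0): P(3)=-9. Local minima of Q: Q(3)=-27.
So the global minimum of E is P(3) + Q(3) + 3 = -9 − 27 + 3 = -33, attained at (3, 3).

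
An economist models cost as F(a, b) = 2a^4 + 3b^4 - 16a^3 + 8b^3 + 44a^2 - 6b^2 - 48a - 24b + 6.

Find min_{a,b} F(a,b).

F(a,b) separates as P(a) + Q(b) + 6, so its minimum is min P + min Q + 6.
P'(a) = 8(a - 3)(a - 2)(a - 1) vanishes at a ∈ {1, 2, 3}; Q'(b) = 12(b - 1)(b + 1)(b + 2) vanishes at b ∈ {-2, -1, 1}.
Local minima of P (where P''>0): P(1)=-18, P(3)=-18. Local minima of Q: Q(-2)=8, Q(1)=-19.
So the global minimum of F is P(1) + Q(1) + 6 = -18 − 19 + 6 = -31, attained at (1, 1).

-31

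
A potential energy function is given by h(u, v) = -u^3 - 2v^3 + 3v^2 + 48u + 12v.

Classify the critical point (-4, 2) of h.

saddle point

The mixed partial ∂²h/∂u∂v is 0, so the Hessian at any point is diag(h_uu, h_vv) = diag(-6u, 6(-2v + 1)).
At (-4, 2): H = diag(24, -18).
The eigenvalues have opposite signs, so H is indefinite: a saddle point.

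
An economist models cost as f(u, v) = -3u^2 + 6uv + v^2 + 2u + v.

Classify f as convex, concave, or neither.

f is quadratic, so its Hessian is the constant matrix H = [[-6, 6], [6, 2]].
det(H) = -48, tr(H) = -4.
det(H) < 0, so H is indefinite: neither convex nor concave.

neither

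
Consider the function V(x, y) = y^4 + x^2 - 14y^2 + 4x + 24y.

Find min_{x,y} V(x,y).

-121

V(x,y) separates as P(x) + Q(y), so its minimum is min P + min Q.
P'(x) = 2x + 4 vanishes at x ∈ {-2}; Q'(y) = 4(y - 2)(y - 1)(y + 3) vanishes at y ∈ {-3, 1, 2}.
Local minima of P (where P''>0): P(-2)=-4. Local minima of Q: Q(-3)=-117, Q(2)=8.
So the global minimum of V is P(-2) + Q(-3) = -4 − 117 = -121, attained at (-2, -3).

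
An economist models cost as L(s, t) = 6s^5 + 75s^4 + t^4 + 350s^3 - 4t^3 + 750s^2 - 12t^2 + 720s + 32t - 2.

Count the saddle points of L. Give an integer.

6

L separates as a function of s plus a function of t, so ∇L=0 decouples.
∂L/∂s = 30(s + 1)(s + 2)(s + 3)(s + 4) = 0 at s ∈ {-4, -3, -2, -1}; ∂L/∂t = 4(t - 4)(t - 1)(t + 2) = 0 at t ∈ {-2, 1, 4}.
The Hessian is diagonal: diag(L_ss, L_tt). Second derivatives: L_ss(-4)=-180, L_ss(-3)=60, L_ss(-2)=-60, L_ss(-1)=180; L_tt(-2)=72, L_tt(1)=-36, L_tt(4)=72.
Saddle points occur where the two diagonal entries have opposite signs: (-4, -2), (-4, 4), (-3, 1), (-2, -2), (-2, 4), (-1, 1). Count: 6.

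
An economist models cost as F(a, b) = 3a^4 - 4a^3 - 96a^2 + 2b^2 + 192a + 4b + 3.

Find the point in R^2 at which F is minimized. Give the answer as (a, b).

F(a,b) separates as P(a) + Q(b) + 3, so its minimum is min P + min Q + 3.
P'(a) = 12(a - 4)(a - 1)(a + 4) vanishes at a ∈ {-4, 1, 4}; Q'(b) = 4b + 4 vanishes at b ∈ {-1}.
Local minima of P (where P''>0): P(-4)=-1280, P(4)=-256. Local minima of Q: Q(-1)=-2.
So the global minimum of F is P(-4) + Q(-1) + 3 = -1280 − 2 + 3 = -1279, attained at (-4, -1).

(-4, -1)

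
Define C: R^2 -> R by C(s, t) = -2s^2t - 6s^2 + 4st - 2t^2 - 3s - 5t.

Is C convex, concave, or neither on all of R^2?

The term -2s^2t is cubic, so the Hessian is not constant.
∂²C/∂s² = -4t - 12, which takes both signs as t varies (negative for sufficiently large t). A diagonal entry of the Hessian changing sign means the Hessian is neither positive- nor negative-semidefinite on all of R^2.

neither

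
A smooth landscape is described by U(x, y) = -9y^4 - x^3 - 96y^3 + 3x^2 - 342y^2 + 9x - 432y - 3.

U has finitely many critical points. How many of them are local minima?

1

U separates as a function of x plus a function of y, so ∇U=0 decouples.
∂U/∂x = -3(x - 3)(x + 1) = 0 at x ∈ {-1, 3}; ∂U/∂y = -36(y + 1)(y + 3)(y + 4) = 0 at y ∈ {-4, -3, -1}.
The Hessian is diagonal: diag(U_xx, U_yy). Second derivatives: U_xx(-1)=12, U_xx(3)=-12; U_yy(-4)=-108, U_yy(-3)=72, U_yy(-1)=-216.
Local minima occur where both diagonal entries positive: (-1, -3). Count: 1.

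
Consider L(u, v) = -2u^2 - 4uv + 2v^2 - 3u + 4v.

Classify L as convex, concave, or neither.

L is quadratic, so its Hessian is the constant matrix H = [[-4, -4], [-4, 4]].
det(H) = -32, tr(H) = 0.
det(H) < 0, so H is indefinite: neither convex nor concave.

neither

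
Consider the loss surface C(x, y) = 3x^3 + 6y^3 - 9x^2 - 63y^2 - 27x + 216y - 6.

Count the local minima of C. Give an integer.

1

C separates as a function of x plus a function of y, so ∇C=0 decouples.
∂C/∂x = 9(x - 3)(x + 1) = 0 at x ∈ {-1, 3}; ∂C/∂y = 18(y - 4)(y - 3) = 0 at y ∈ {3, 4}.
The Hessian is diagonal: diag(C_xx, C_yy). Second derivatives: C_xx(-1)=-36, C_xx(3)=36; C_yy(3)=-18, C_yy(4)=18.
Local minima occur where both diagonal entries positive: (3, 4). Count: 1.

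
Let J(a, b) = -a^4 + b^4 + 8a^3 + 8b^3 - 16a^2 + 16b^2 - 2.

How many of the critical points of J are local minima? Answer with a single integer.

J separates as a function of a plus a function of b, so ∇J=0 decouples.
∂J/∂a = -4a(a - 4)(a - 2) = 0 at a ∈ {0, 2, 4}; ∂J/∂b = 4b(b + 2)(b + 4) = 0 at b ∈ {-4, -2, 0}.
The Hessian is diagonal: diag(J_aa, J_bb). Second derivatives: J_aa(0)=-32, J_aa(2)=16, J_aa(4)=-32; J_bb(-4)=32, J_bb(-2)=-16, J_bb(0)=32.
Local minima occur where both diagonal entries positive: (2, -4), (2, 0). Count: 2.

2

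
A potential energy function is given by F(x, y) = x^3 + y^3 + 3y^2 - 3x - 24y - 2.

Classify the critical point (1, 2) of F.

The mixed partial ∂²F/∂x∂y is 0, so the Hessian at any point is diag(F_xx, F_yy) = diag(6x, 6(y + 1)).
At (1, 2): H = diag(6, 18).
Both eigenvalues are positive, so H is positive definite: a local minimum.

local minimum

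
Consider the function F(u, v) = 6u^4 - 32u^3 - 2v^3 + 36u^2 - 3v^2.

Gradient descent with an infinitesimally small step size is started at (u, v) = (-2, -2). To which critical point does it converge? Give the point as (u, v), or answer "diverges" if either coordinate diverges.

F is separable, so gradient descent decouples: u follows -∂F/∂u, v follows -∂F/∂v.
∂F/∂u = 24u(u - 3)(u - 1); at u=-2 this is -720, so u increases.
∂F/∂v = -6v(v + 1); at v=-2 this is -12, so v increases.
u converges to its nearest critical value 0 (a local min of the u-part); v converges to -1. The iterate converges to (0, -1).

(0, -1)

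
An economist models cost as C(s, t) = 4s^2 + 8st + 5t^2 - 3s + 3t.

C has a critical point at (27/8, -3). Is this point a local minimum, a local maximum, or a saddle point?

The Hessian of C is constant: H = [[8, 8], [8, 10]].
det(H) = 8·10 − 8² = 16.
det(H) > 0 and tr(H) = 18 > 0, so H is positive definite and the point is a local minimum.

local minimum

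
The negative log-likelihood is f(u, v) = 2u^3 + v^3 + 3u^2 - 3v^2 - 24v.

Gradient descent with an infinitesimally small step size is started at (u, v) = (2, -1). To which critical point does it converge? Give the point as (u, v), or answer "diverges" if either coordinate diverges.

(0, 4)

f is separable, so gradient descent decouples: u follows -∂f/∂u, v follows -∂f/∂v.
∂f/∂u = 6u(u + 1); at u=2 this is 36, so u decreases.
∂f/∂v = 3(v - 4)(v + 2); at v=-1 this is -15, so v increases.
u converges to its nearest critical value 0 (a local min of the u-part); v converges to 4. The iterate converges to (0, 4).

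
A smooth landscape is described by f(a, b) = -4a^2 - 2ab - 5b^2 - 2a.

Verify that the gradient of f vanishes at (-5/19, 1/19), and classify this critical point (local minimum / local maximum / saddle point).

∇f = (-8a - 2b - 2, -2a - 10b); substituting (-5/19, 1/19) gives ∇f = (0, 0), so (-5/19, 1/19) is indeed a critical point.
The Hessian of f is constant: H = [[-8, -2], [-2, -10]].
det(H) = (-8)·(-10) − (-2)² = 76.
det(H) > 0 and tr(H) = -18 < 0, so H is negative definite and the point is a local maximum.

local maximum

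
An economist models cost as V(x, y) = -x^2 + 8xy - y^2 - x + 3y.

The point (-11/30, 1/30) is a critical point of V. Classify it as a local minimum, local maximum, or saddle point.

The Hessian of V is constant: H = [[-2, 8], [8, -2]].
det(H) = (-2)·(-2) − 8² = -60.
Since det(H) < 0, H is indefinite and the critical point is a saddle point.

saddle point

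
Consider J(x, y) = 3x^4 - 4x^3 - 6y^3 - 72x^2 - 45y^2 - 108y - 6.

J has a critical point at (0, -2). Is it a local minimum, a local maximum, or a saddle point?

The mixed partial ∂²J/∂x∂y is 0, so the Hessian at any point is diag(J_xx, J_yy) = diag(12(3x^2 - 2x - 12), -18(2y + 5)).
At (0, -2): H = diag(-144, -18).
Both eigenvalues are negative, so H is negative definite: a local maximum.

local maximum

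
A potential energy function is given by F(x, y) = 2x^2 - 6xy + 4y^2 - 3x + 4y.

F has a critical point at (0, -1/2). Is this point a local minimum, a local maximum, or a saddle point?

saddle point

The Hessian of F is constant: H = [[4, -6], [-6, 8]].
det(H) = 4·8 − (-6)² = -4.
Since det(H) < 0, H is indefinite and the critical point is a saddle point.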